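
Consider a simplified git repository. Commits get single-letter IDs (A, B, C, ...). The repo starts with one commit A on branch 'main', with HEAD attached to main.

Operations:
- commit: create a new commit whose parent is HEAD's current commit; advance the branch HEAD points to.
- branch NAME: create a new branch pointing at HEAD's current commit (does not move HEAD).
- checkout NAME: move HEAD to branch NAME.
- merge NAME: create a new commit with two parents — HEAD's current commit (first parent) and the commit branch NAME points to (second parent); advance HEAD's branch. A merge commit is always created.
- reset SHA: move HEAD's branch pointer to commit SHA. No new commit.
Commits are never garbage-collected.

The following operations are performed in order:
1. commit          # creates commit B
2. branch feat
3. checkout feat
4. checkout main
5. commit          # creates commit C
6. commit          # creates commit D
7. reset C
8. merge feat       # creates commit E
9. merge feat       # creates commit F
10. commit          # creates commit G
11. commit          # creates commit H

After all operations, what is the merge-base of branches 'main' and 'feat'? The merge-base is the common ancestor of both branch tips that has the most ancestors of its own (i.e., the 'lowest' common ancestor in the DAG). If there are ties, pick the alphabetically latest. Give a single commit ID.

Answer: B

Derivation:
After op 1 (commit): HEAD=main@B [main=B]
After op 2 (branch): HEAD=main@B [feat=B main=B]
After op 3 (checkout): HEAD=feat@B [feat=B main=B]
After op 4 (checkout): HEAD=main@B [feat=B main=B]
After op 5 (commit): HEAD=main@C [feat=B main=C]
After op 6 (commit): HEAD=main@D [feat=B main=D]
After op 7 (reset): HEAD=main@C [feat=B main=C]
After op 8 (merge): HEAD=main@E [feat=B main=E]
After op 9 (merge): HEAD=main@F [feat=B main=F]
After op 10 (commit): HEAD=main@G [feat=B main=G]
After op 11 (commit): HEAD=main@H [feat=B main=H]
ancestors(main=H): ['A', 'B', 'C', 'E', 'F', 'G', 'H']
ancestors(feat=B): ['A', 'B']
common: ['A', 'B']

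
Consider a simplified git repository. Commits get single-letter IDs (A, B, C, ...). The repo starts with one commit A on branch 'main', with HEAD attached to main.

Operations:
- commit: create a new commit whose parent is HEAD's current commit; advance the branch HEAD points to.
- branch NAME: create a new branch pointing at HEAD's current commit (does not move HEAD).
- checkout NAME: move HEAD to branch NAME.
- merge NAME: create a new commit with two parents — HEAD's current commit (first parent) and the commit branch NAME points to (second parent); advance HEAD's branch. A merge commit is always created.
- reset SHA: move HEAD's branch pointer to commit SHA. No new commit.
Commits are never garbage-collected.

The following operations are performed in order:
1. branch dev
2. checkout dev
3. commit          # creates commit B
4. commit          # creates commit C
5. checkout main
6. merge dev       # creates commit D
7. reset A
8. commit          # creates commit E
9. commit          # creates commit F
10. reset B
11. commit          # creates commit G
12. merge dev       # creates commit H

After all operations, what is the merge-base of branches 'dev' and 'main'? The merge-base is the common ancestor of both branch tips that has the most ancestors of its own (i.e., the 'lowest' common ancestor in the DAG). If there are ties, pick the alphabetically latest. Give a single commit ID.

After op 1 (branch): HEAD=main@A [dev=A main=A]
After op 2 (checkout): HEAD=dev@A [dev=A main=A]
After op 3 (commit): HEAD=dev@B [dev=B main=A]
After op 4 (commit): HEAD=dev@C [dev=C main=A]
After op 5 (checkout): HEAD=main@A [dev=C main=A]
After op 6 (merge): HEAD=main@D [dev=C main=D]
After op 7 (reset): HEAD=main@A [dev=C main=A]
After op 8 (commit): HEAD=main@E [dev=C main=E]
After op 9 (commit): HEAD=main@F [dev=C main=F]
After op 10 (reset): HEAD=main@B [dev=C main=B]
After op 11 (commit): HEAD=main@G [dev=C main=G]
After op 12 (merge): HEAD=main@H [dev=C main=H]
ancestors(dev=C): ['A', 'B', 'C']
ancestors(main=H): ['A', 'B', 'C', 'G', 'H']
common: ['A', 'B', 'C']

Answer: C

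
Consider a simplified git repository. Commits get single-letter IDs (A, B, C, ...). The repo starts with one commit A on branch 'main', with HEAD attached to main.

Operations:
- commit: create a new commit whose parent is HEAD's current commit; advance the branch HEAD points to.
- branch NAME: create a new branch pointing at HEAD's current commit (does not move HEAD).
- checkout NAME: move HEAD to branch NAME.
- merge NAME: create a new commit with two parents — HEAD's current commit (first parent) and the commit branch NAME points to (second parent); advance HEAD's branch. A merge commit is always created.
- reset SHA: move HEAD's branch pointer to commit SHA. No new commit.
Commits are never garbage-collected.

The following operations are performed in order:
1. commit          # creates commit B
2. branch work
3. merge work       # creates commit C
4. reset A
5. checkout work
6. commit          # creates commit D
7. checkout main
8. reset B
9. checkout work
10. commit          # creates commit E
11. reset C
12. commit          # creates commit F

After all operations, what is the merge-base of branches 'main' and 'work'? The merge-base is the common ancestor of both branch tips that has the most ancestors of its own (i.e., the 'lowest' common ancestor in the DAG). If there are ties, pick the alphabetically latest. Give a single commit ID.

Answer: B

Derivation:
After op 1 (commit): HEAD=main@B [main=B]
After op 2 (branch): HEAD=main@B [main=B work=B]
After op 3 (merge): HEAD=main@C [main=C work=B]
After op 4 (reset): HEAD=main@A [main=A work=B]
After op 5 (checkout): HEAD=work@B [main=A work=B]
After op 6 (commit): HEAD=work@D [main=A work=D]
After op 7 (checkout): HEAD=main@A [main=A work=D]
After op 8 (reset): HEAD=main@B [main=B work=D]
After op 9 (checkout): HEAD=work@D [main=B work=D]
After op 10 (commit): HEAD=work@E [main=B work=E]
After op 11 (reset): HEAD=work@C [main=B work=C]
After op 12 (commit): HEAD=work@F [main=B work=F]
ancestors(main=B): ['A', 'B']
ancestors(work=F): ['A', 'B', 'C', 'F']
common: ['A', 'B']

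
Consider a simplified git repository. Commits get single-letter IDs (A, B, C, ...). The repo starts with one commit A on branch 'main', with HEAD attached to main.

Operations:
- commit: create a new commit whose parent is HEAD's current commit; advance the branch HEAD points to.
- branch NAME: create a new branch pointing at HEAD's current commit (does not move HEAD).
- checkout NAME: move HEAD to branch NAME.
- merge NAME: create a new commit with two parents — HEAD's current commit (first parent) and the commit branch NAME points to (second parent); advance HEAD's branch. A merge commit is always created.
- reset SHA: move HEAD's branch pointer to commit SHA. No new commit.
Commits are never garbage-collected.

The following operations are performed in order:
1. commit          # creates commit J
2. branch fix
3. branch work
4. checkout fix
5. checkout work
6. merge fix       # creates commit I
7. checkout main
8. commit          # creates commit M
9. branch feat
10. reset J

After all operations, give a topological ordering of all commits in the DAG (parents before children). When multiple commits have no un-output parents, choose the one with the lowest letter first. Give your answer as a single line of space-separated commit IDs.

After op 1 (commit): HEAD=main@J [main=J]
After op 2 (branch): HEAD=main@J [fix=J main=J]
After op 3 (branch): HEAD=main@J [fix=J main=J work=J]
After op 4 (checkout): HEAD=fix@J [fix=J main=J work=J]
After op 5 (checkout): HEAD=work@J [fix=J main=J work=J]
After op 6 (merge): HEAD=work@I [fix=J main=J work=I]
After op 7 (checkout): HEAD=main@J [fix=J main=J work=I]
After op 8 (commit): HEAD=main@M [fix=J main=M work=I]
After op 9 (branch): HEAD=main@M [feat=M fix=J main=M work=I]
After op 10 (reset): HEAD=main@J [feat=M fix=J main=J work=I]
commit A: parents=[]
commit I: parents=['J', 'J']
commit J: parents=['A']
commit M: parents=['J']

Answer: A J I M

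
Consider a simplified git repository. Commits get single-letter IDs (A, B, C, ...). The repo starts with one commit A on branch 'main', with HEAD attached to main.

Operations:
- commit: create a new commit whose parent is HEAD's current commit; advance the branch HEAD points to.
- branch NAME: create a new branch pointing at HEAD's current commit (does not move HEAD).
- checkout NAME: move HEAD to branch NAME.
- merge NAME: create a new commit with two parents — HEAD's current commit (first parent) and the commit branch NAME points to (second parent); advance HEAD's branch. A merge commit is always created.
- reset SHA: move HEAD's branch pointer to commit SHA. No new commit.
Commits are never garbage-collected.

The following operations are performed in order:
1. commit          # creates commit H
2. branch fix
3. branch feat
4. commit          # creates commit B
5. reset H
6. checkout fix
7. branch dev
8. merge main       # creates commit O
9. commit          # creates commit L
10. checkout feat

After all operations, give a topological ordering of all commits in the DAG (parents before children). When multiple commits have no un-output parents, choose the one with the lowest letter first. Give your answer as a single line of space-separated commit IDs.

After op 1 (commit): HEAD=main@H [main=H]
After op 2 (branch): HEAD=main@H [fix=H main=H]
After op 3 (branch): HEAD=main@H [feat=H fix=H main=H]
After op 4 (commit): HEAD=main@B [feat=H fix=H main=B]
After op 5 (reset): HEAD=main@H [feat=H fix=H main=H]
After op 6 (checkout): HEAD=fix@H [feat=H fix=H main=H]
After op 7 (branch): HEAD=fix@H [dev=H feat=H fix=H main=H]
After op 8 (merge): HEAD=fix@O [dev=H feat=H fix=O main=H]
After op 9 (commit): HEAD=fix@L [dev=H feat=H fix=L main=H]
After op 10 (checkout): HEAD=feat@H [dev=H feat=H fix=L main=H]
commit A: parents=[]
commit B: parents=['H']
commit H: parents=['A']
commit L: parents=['O']
commit O: parents=['H', 'H']

Answer: A H B O L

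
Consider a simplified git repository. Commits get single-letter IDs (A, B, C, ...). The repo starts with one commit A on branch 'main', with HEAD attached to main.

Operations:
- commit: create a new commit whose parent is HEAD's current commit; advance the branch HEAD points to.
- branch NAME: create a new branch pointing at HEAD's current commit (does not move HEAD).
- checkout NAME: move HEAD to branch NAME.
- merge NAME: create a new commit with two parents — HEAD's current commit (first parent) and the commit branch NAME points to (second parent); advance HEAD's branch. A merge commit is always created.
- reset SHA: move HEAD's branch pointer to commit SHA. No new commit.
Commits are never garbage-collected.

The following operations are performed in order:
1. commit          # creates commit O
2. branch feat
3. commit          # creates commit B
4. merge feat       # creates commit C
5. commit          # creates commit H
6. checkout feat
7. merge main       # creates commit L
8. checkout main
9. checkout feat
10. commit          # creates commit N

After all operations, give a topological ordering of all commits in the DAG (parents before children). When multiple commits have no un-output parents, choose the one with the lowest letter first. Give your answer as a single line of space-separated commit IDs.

After op 1 (commit): HEAD=main@O [main=O]
After op 2 (branch): HEAD=main@O [feat=O main=O]
After op 3 (commit): HEAD=main@B [feat=O main=B]
After op 4 (merge): HEAD=main@C [feat=O main=C]
After op 5 (commit): HEAD=main@H [feat=O main=H]
After op 6 (checkout): HEAD=feat@O [feat=O main=H]
After op 7 (merge): HEAD=feat@L [feat=L main=H]
After op 8 (checkout): HEAD=main@H [feat=L main=H]
After op 9 (checkout): HEAD=feat@L [feat=L main=H]
After op 10 (commit): HEAD=feat@N [feat=N main=H]
commit A: parents=[]
commit B: parents=['O']
commit C: parents=['B', 'O']
commit H: parents=['C']
commit L: parents=['O', 'H']
commit N: parents=['L']
commit O: parents=['A']

Answer: A O B C H L N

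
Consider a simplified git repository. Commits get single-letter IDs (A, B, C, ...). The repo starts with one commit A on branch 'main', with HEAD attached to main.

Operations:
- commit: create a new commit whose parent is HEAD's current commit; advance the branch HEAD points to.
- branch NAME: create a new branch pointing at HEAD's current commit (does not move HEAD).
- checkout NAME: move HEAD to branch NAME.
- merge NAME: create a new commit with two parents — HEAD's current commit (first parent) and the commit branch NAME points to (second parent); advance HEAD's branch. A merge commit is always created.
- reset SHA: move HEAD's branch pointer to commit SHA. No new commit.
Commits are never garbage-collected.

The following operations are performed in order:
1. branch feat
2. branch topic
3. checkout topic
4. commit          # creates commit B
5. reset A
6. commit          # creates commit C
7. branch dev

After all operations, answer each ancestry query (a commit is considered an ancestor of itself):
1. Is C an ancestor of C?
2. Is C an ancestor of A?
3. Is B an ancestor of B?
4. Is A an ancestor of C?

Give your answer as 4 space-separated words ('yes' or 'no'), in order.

After op 1 (branch): HEAD=main@A [feat=A main=A]
After op 2 (branch): HEAD=main@A [feat=A main=A topic=A]
After op 3 (checkout): HEAD=topic@A [feat=A main=A topic=A]
After op 4 (commit): HEAD=topic@B [feat=A main=A topic=B]
After op 5 (reset): HEAD=topic@A [feat=A main=A topic=A]
After op 6 (commit): HEAD=topic@C [feat=A main=A topic=C]
After op 7 (branch): HEAD=topic@C [dev=C feat=A main=A topic=C]
ancestors(C) = {A,C}; C in? yes
ancestors(A) = {A}; C in? no
ancestors(B) = {A,B}; B in? yes
ancestors(C) = {A,C}; A in? yes

Answer: yes no yes yes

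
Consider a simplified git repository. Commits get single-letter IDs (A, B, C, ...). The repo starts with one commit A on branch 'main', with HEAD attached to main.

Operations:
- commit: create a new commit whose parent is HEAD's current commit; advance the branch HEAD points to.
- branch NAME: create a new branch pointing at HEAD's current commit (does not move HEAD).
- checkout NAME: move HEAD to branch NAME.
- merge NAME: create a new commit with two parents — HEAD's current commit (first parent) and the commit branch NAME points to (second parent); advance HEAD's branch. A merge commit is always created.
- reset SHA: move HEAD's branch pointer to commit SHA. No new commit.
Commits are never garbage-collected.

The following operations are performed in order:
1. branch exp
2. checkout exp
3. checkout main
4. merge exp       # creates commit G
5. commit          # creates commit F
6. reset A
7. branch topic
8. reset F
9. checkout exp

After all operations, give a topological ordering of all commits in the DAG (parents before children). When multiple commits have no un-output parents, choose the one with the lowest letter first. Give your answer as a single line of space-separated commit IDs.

After op 1 (branch): HEAD=main@A [exp=A main=A]
After op 2 (checkout): HEAD=exp@A [exp=A main=A]
After op 3 (checkout): HEAD=main@A [exp=A main=A]
After op 4 (merge): HEAD=main@G [exp=A main=G]
After op 5 (commit): HEAD=main@F [exp=A main=F]
After op 6 (reset): HEAD=main@A [exp=A main=A]
After op 7 (branch): HEAD=main@A [exp=A main=A topic=A]
After op 8 (reset): HEAD=main@F [exp=A main=F topic=A]
After op 9 (checkout): HEAD=exp@A [exp=A main=F topic=A]
commit A: parents=[]
commit F: parents=['G']
commit G: parents=['A', 'A']

Answer: A G F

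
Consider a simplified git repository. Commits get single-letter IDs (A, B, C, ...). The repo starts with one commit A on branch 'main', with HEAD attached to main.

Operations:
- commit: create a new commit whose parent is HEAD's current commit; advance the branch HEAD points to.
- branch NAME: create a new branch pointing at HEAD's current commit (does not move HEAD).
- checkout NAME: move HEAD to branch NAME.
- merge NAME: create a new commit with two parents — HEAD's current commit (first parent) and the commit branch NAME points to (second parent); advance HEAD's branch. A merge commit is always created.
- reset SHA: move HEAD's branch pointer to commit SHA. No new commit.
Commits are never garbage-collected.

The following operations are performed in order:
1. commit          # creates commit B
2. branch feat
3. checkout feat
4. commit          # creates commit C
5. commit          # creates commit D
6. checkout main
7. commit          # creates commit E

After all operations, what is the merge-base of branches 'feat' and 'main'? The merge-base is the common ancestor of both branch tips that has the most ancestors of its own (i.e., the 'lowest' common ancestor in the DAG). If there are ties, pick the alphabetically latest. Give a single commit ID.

Answer: B

Derivation:
After op 1 (commit): HEAD=main@B [main=B]
After op 2 (branch): HEAD=main@B [feat=B main=B]
After op 3 (checkout): HEAD=feat@B [feat=B main=B]
After op 4 (commit): HEAD=feat@C [feat=C main=B]
After op 5 (commit): HEAD=feat@D [feat=D main=B]
After op 6 (checkout): HEAD=main@B [feat=D main=B]
After op 7 (commit): HEAD=main@E [feat=D main=E]
ancestors(feat=D): ['A', 'B', 'C', 'D']
ancestors(main=E): ['A', 'B', 'E']
common: ['A', 'B']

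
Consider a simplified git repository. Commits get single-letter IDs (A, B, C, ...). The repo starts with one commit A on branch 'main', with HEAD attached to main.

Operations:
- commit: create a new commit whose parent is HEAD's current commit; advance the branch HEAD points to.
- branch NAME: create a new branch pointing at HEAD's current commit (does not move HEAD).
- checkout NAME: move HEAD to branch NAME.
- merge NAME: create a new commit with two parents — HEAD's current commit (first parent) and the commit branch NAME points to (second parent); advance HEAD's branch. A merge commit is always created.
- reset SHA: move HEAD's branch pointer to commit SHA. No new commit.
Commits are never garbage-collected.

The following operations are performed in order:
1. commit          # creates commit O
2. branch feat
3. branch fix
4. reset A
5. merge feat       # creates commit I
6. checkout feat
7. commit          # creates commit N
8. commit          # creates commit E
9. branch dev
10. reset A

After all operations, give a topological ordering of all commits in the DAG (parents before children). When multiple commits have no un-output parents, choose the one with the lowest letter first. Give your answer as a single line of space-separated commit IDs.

Answer: A O I N E

Derivation:
After op 1 (commit): HEAD=main@O [main=O]
After op 2 (branch): HEAD=main@O [feat=O main=O]
After op 3 (branch): HEAD=main@O [feat=O fix=O main=O]
After op 4 (reset): HEAD=main@A [feat=O fix=O main=A]
After op 5 (merge): HEAD=main@I [feat=O fix=O main=I]
After op 6 (checkout): HEAD=feat@O [feat=O fix=O main=I]
After op 7 (commit): HEAD=feat@N [feat=N fix=O main=I]
After op 8 (commit): HEAD=feat@E [feat=E fix=O main=I]
After op 9 (branch): HEAD=feat@E [dev=E feat=E fix=O main=I]
After op 10 (reset): HEAD=feat@A [dev=E feat=A fix=O main=I]
commit A: parents=[]
commit E: parents=['N']
commit I: parents=['A', 'O']
commit N: parents=['O']
commit O: parents=['A']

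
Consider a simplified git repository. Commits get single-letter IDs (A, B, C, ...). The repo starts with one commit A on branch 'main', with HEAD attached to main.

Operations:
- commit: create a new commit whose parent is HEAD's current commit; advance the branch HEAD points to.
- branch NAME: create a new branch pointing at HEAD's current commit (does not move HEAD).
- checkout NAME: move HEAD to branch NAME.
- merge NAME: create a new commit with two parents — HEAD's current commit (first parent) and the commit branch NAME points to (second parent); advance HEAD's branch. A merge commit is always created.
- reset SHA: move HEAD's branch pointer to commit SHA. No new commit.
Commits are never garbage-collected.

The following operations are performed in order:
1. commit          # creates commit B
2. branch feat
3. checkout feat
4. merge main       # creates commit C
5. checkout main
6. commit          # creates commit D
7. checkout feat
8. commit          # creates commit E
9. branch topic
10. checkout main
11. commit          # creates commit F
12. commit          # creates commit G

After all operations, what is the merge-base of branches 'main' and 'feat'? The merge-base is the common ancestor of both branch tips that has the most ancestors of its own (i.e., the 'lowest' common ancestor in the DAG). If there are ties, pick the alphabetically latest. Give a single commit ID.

After op 1 (commit): HEAD=main@B [main=B]
After op 2 (branch): HEAD=main@B [feat=B main=B]
After op 3 (checkout): HEAD=feat@B [feat=B main=B]
After op 4 (merge): HEAD=feat@C [feat=C main=B]
After op 5 (checkout): HEAD=main@B [feat=C main=B]
After op 6 (commit): HEAD=main@D [feat=C main=D]
After op 7 (checkout): HEAD=feat@C [feat=C main=D]
After op 8 (commit): HEAD=feat@E [feat=E main=D]
After op 9 (branch): HEAD=feat@E [feat=E main=D topic=E]
After op 10 (checkout): HEAD=main@D [feat=E main=D topic=E]
After op 11 (commit): HEAD=main@F [feat=E main=F topic=E]
After op 12 (commit): HEAD=main@G [feat=E main=G topic=E]
ancestors(main=G): ['A', 'B', 'D', 'F', 'G']
ancestors(feat=E): ['A', 'B', 'C', 'E']
common: ['A', 'B']

Answer: B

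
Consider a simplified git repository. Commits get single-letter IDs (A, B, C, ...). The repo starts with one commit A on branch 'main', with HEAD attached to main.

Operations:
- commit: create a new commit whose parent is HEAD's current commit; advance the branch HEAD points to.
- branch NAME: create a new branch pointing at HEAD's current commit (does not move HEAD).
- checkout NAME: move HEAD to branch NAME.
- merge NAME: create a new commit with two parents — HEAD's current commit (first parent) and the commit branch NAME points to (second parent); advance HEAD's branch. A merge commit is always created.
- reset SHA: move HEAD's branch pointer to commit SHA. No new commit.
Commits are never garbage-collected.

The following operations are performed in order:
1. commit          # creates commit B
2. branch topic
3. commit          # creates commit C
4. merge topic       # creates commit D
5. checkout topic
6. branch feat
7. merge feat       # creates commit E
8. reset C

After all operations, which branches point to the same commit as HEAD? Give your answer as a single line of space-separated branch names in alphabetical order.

Answer: topic

Derivation:
After op 1 (commit): HEAD=main@B [main=B]
After op 2 (branch): HEAD=main@B [main=B topic=B]
After op 3 (commit): HEAD=main@C [main=C topic=B]
After op 4 (merge): HEAD=main@D [main=D topic=B]
After op 5 (checkout): HEAD=topic@B [main=D topic=B]
After op 6 (branch): HEAD=topic@B [feat=B main=D topic=B]
After op 7 (merge): HEAD=topic@E [feat=B main=D topic=E]
After op 8 (reset): HEAD=topic@C [feat=B main=D topic=C]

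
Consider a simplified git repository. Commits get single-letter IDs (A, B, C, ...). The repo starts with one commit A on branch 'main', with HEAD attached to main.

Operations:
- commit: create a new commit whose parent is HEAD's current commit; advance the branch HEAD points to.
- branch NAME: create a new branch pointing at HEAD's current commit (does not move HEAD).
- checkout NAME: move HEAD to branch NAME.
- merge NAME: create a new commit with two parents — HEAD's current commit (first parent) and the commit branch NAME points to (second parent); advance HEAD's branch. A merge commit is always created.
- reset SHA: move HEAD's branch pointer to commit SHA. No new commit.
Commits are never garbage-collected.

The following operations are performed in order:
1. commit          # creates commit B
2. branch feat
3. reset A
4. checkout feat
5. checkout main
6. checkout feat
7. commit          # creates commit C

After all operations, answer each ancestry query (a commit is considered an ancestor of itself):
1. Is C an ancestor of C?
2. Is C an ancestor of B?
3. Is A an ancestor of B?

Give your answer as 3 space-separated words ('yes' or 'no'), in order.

After op 1 (commit): HEAD=main@B [main=B]
After op 2 (branch): HEAD=main@B [feat=B main=B]
After op 3 (reset): HEAD=main@A [feat=B main=A]
After op 4 (checkout): HEAD=feat@B [feat=B main=A]
After op 5 (checkout): HEAD=main@A [feat=B main=A]
After op 6 (checkout): HEAD=feat@B [feat=B main=A]
After op 7 (commit): HEAD=feat@C [feat=C main=A]
ancestors(C) = {A,B,C}; C in? yes
ancestors(B) = {A,B}; C in? no
ancestors(B) = {A,B}; A in? yes

Answer: yes no yes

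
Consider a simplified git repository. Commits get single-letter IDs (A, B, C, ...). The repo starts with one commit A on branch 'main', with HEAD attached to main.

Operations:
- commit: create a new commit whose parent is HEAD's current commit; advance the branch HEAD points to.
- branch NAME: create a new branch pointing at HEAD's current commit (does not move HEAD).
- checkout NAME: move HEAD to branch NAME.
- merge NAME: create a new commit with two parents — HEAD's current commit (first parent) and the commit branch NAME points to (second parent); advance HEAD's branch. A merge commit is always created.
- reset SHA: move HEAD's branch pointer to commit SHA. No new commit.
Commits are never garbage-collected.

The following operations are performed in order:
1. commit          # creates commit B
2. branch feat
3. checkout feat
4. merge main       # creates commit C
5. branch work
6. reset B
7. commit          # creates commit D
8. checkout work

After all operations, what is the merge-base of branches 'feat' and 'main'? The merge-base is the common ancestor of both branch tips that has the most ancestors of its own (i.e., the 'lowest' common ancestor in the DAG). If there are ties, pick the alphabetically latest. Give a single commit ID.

Answer: B

Derivation:
After op 1 (commit): HEAD=main@B [main=B]
After op 2 (branch): HEAD=main@B [feat=B main=B]
After op 3 (checkout): HEAD=feat@B [feat=B main=B]
After op 4 (merge): HEAD=feat@C [feat=C main=B]
After op 5 (branch): HEAD=feat@C [feat=C main=B work=C]
After op 6 (reset): HEAD=feat@B [feat=B main=B work=C]
After op 7 (commit): HEAD=feat@D [feat=D main=B work=C]
After op 8 (checkout): HEAD=work@C [feat=D main=B work=C]
ancestors(feat=D): ['A', 'B', 'D']
ancestors(main=B): ['A', 'B']
common: ['A', 'B']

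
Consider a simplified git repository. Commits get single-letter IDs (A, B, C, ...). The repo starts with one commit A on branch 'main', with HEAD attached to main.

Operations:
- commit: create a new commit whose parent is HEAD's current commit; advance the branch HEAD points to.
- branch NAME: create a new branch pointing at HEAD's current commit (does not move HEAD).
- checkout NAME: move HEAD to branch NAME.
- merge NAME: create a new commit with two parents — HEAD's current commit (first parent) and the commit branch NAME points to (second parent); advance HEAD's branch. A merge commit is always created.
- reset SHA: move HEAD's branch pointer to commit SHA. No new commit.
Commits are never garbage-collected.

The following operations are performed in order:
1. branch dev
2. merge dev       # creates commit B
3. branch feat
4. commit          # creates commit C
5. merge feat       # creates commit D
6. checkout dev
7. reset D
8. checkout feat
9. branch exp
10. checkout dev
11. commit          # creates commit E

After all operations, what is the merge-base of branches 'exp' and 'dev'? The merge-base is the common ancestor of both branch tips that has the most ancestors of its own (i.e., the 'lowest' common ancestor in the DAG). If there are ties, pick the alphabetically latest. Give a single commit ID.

After op 1 (branch): HEAD=main@A [dev=A main=A]
After op 2 (merge): HEAD=main@B [dev=A main=B]
After op 3 (branch): HEAD=main@B [dev=A feat=B main=B]
After op 4 (commit): HEAD=main@C [dev=A feat=B main=C]
After op 5 (merge): HEAD=main@D [dev=A feat=B main=D]
After op 6 (checkout): HEAD=dev@A [dev=A feat=B main=D]
After op 7 (reset): HEAD=dev@D [dev=D feat=B main=D]
After op 8 (checkout): HEAD=feat@B [dev=D feat=B main=D]
After op 9 (branch): HEAD=feat@B [dev=D exp=B feat=B main=D]
After op 10 (checkout): HEAD=dev@D [dev=D exp=B feat=B main=D]
After op 11 (commit): HEAD=dev@E [dev=E exp=B feat=B main=D]
ancestors(exp=B): ['A', 'B']
ancestors(dev=E): ['A', 'B', 'C', 'D', 'E']
common: ['A', 'B']

Answer: B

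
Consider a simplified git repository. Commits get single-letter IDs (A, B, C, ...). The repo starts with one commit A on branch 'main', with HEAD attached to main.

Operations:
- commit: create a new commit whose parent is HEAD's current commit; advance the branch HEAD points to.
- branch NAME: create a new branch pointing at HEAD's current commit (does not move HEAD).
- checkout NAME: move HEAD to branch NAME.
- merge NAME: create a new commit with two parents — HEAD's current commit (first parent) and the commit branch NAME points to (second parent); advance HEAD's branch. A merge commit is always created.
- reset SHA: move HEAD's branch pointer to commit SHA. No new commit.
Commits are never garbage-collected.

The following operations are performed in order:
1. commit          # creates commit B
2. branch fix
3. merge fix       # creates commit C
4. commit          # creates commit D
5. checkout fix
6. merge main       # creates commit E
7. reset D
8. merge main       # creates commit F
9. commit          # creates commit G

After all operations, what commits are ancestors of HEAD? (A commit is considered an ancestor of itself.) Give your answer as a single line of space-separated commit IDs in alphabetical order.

Answer: A B C D F G

Derivation:
After op 1 (commit): HEAD=main@B [main=B]
After op 2 (branch): HEAD=main@B [fix=B main=B]
After op 3 (merge): HEAD=main@C [fix=B main=C]
After op 4 (commit): HEAD=main@D [fix=B main=D]
After op 5 (checkout): HEAD=fix@B [fix=B main=D]
After op 6 (merge): HEAD=fix@E [fix=E main=D]
After op 7 (reset): HEAD=fix@D [fix=D main=D]
After op 8 (merge): HEAD=fix@F [fix=F main=D]
After op 9 (commit): HEAD=fix@G [fix=G main=D]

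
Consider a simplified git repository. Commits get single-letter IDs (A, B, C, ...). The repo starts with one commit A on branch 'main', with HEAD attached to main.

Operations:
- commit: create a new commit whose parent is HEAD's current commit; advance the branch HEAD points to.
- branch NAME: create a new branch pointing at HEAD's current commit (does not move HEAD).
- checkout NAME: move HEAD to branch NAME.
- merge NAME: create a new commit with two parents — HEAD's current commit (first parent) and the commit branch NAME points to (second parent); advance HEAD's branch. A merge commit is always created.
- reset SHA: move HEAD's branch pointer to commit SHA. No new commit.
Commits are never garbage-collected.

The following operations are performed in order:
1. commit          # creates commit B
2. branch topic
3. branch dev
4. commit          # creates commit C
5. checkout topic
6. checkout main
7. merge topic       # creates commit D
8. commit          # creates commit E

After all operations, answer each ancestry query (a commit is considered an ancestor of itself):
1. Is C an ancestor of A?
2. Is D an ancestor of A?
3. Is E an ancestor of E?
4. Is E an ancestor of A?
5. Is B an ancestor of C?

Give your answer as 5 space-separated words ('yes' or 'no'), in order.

After op 1 (commit): HEAD=main@B [main=B]
After op 2 (branch): HEAD=main@B [main=B topic=B]
After op 3 (branch): HEAD=main@B [dev=B main=B topic=B]
After op 4 (commit): HEAD=main@C [dev=B main=C topic=B]
After op 5 (checkout): HEAD=topic@B [dev=B main=C topic=B]
After op 6 (checkout): HEAD=main@C [dev=B main=C topic=B]
After op 7 (merge): HEAD=main@D [dev=B main=D topic=B]
After op 8 (commit): HEAD=main@E [dev=B main=E topic=B]
ancestors(A) = {A}; C in? no
ancestors(A) = {A}; D in? no
ancestors(E) = {A,B,C,D,E}; E in? yes
ancestors(A) = {A}; E in? no
ancestors(C) = {A,B,C}; B in? yes

Answer: no no yes no yes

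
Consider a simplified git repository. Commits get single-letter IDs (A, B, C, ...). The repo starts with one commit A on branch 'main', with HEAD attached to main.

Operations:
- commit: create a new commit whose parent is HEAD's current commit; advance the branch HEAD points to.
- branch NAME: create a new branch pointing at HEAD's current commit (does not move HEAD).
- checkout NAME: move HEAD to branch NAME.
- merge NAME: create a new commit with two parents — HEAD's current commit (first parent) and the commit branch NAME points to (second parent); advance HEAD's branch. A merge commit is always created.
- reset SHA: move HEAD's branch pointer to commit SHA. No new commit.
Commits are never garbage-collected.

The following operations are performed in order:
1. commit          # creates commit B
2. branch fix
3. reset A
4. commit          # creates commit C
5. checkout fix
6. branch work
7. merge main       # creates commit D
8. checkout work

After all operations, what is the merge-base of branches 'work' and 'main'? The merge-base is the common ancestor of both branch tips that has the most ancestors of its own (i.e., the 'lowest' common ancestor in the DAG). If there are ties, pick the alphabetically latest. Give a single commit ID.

After op 1 (commit): HEAD=main@B [main=B]
After op 2 (branch): HEAD=main@B [fix=B main=B]
After op 3 (reset): HEAD=main@A [fix=B main=A]
After op 4 (commit): HEAD=main@C [fix=B main=C]
After op 5 (checkout): HEAD=fix@B [fix=B main=C]
After op 6 (branch): HEAD=fix@B [fix=B main=C work=B]
After op 7 (merge): HEAD=fix@D [fix=D main=C work=B]
After op 8 (checkout): HEAD=work@B [fix=D main=C work=B]
ancestors(work=B): ['A', 'B']
ancestors(main=C): ['A', 'C']
common: ['A']

Answer: A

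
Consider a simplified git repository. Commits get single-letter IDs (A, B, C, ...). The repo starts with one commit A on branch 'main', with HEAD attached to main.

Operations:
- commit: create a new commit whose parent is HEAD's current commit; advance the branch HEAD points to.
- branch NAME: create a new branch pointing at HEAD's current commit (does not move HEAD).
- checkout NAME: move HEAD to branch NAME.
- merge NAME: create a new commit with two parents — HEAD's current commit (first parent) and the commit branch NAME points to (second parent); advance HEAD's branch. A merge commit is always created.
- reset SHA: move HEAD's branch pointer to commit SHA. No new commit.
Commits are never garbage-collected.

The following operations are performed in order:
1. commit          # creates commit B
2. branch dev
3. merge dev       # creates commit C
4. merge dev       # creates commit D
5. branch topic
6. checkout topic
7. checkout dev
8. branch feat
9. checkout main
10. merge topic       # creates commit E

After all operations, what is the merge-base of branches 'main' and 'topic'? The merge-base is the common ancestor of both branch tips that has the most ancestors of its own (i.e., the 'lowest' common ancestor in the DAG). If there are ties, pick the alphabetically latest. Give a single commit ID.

Answer: D

Derivation:
After op 1 (commit): HEAD=main@B [main=B]
After op 2 (branch): HEAD=main@B [dev=B main=B]
After op 3 (merge): HEAD=main@C [dev=B main=C]
After op 4 (merge): HEAD=main@D [dev=B main=D]
After op 5 (branch): HEAD=main@D [dev=B main=D topic=D]
After op 6 (checkout): HEAD=topic@D [dev=B main=D topic=D]
After op 7 (checkout): HEAD=dev@B [dev=B main=D topic=D]
After op 8 (branch): HEAD=dev@B [dev=B feat=B main=D topic=D]
After op 9 (checkout): HEAD=main@D [dev=B feat=B main=D topic=D]
After op 10 (merge): HEAD=main@E [dev=B feat=B main=E topic=D]
ancestors(main=E): ['A', 'B', 'C', 'D', 'E']
ancestors(topic=D): ['A', 'B', 'C', 'D']
common: ['A', 'B', 'C', 'D']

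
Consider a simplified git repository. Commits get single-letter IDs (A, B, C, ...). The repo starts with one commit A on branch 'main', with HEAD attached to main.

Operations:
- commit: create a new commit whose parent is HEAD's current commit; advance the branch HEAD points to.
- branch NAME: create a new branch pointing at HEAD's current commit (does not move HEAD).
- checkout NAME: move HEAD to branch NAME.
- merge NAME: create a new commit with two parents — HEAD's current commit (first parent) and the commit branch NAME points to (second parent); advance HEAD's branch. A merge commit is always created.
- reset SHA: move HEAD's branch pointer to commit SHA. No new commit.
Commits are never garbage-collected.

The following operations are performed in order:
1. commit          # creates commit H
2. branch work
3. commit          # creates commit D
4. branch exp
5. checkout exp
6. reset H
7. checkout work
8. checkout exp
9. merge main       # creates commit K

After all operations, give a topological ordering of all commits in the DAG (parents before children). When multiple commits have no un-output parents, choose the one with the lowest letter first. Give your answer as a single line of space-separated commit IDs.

Answer: A H D K

Derivation:
After op 1 (commit): HEAD=main@H [main=H]
After op 2 (branch): HEAD=main@H [main=H work=H]
After op 3 (commit): HEAD=main@D [main=D work=H]
After op 4 (branch): HEAD=main@D [exp=D main=D work=H]
After op 5 (checkout): HEAD=exp@D [exp=D main=D work=H]
After op 6 (reset): HEAD=exp@H [exp=H main=D work=H]
After op 7 (checkout): HEAD=work@H [exp=H main=D work=H]
After op 8 (checkout): HEAD=exp@H [exp=H main=D work=H]
After op 9 (merge): HEAD=exp@K [exp=K main=D work=H]
commit A: parents=[]
commit D: parents=['H']
commit H: parents=['A']
commit K: parents=['H', 'D']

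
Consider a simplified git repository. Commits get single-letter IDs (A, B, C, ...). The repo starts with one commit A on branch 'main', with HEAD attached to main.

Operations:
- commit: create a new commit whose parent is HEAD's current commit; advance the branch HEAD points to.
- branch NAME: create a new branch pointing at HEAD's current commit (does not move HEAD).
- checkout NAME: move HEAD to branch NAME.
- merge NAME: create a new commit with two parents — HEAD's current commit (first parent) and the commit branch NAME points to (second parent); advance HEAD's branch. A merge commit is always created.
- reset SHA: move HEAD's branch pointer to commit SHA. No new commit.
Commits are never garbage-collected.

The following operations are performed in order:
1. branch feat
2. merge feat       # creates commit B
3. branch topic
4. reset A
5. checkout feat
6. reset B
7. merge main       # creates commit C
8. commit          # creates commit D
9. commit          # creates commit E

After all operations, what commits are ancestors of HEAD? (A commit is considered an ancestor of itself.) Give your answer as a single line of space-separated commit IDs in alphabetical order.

After op 1 (branch): HEAD=main@A [feat=A main=A]
After op 2 (merge): HEAD=main@B [feat=A main=B]
After op 3 (branch): HEAD=main@B [feat=A main=B topic=B]
After op 4 (reset): HEAD=main@A [feat=A main=A topic=B]
After op 5 (checkout): HEAD=feat@A [feat=A main=A topic=B]
After op 6 (reset): HEAD=feat@B [feat=B main=A topic=B]
After op 7 (merge): HEAD=feat@C [feat=C main=A topic=B]
After op 8 (commit): HEAD=feat@D [feat=D main=A topic=B]
After op 9 (commit): HEAD=feat@E [feat=E main=A topic=B]

Answer: A B C D E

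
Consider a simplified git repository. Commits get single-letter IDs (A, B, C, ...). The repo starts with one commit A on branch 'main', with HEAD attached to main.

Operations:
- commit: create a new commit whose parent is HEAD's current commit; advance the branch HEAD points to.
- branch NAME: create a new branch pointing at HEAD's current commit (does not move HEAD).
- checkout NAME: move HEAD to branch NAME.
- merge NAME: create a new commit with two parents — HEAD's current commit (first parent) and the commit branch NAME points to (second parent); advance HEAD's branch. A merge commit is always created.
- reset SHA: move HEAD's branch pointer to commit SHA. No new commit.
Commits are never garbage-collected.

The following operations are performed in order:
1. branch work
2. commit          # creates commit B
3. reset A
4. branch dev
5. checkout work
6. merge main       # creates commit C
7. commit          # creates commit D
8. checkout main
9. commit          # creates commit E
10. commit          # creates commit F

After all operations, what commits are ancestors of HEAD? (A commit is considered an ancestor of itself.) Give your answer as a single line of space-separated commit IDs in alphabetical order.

After op 1 (branch): HEAD=main@A [main=A work=A]
After op 2 (commit): HEAD=main@B [main=B work=A]
After op 3 (reset): HEAD=main@A [main=A work=A]
After op 4 (branch): HEAD=main@A [dev=A main=A work=A]
After op 5 (checkout): HEAD=work@A [dev=A main=A work=A]
After op 6 (merge): HEAD=work@C [dev=A main=A work=C]
After op 7 (commit): HEAD=work@D [dev=A main=A work=D]
After op 8 (checkout): HEAD=main@A [dev=A main=A work=D]
After op 9 (commit): HEAD=main@E [dev=A main=E work=D]
After op 10 (commit): HEAD=main@F [dev=A main=F work=D]

Answer: A E F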